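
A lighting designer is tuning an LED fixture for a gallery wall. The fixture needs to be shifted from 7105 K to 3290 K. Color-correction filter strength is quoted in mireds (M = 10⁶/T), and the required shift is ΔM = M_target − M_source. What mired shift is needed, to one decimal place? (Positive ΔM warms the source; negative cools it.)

M_source = 10⁶/7105 = 140.746; M_target = 10⁶/3290 = 303.951.
ΔM = 303.951 − 140.746 = 163.205 → +163.2 mireds, a warming shift.

+163.2 mireds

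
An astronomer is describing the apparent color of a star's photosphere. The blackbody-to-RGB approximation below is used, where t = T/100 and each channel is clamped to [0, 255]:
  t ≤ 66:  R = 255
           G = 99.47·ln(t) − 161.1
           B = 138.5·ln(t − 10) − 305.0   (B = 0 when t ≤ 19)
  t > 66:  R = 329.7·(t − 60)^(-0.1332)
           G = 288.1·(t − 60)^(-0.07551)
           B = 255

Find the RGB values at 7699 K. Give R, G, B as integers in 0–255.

R=226, G=233, B=255

t = 7699/100 = 76.99; the t > 66 branch applies.
R = 329.7·(76.99 − 60)^(-0.1332) = 329.7·16.99^(-0.1332) = 329.7·0.68571 = 226.077.
G = 288.1·(76.99 − 60)^(-0.07551) = 288.1·16.99^(-0.07551) = 288.1·0.80744 = 232.622.
B = 255 by definition for t > 66.
Rounded: (226, 233, 255).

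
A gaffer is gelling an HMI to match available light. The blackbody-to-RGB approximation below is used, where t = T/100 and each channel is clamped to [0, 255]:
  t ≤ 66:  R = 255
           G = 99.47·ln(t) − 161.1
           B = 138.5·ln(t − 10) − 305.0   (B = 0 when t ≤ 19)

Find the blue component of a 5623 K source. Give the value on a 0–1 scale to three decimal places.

t = 5623/100 = 56.23; the t ≤ 66 branch applies.
B = 138.5·ln(56.23 − 10) − 305.0 = 138.5·ln 46.23 − 305.0 = 138.5·3.8336 − 305.0 = 225.958.
On a 0–1 scale: 225.958/255 = 0.8861 → 0.886.

0.886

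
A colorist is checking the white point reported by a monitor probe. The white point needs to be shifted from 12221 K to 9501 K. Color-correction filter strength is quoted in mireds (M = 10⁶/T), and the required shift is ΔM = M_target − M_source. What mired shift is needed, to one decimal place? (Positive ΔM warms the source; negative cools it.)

+23.4 mireds

M_source = 10⁶/12221 = 81.826; M_target = 10⁶/9501 = 105.252.
ΔM = 105.252 − 81.826 = 23.426 → +23.4 mireds, a warming shift.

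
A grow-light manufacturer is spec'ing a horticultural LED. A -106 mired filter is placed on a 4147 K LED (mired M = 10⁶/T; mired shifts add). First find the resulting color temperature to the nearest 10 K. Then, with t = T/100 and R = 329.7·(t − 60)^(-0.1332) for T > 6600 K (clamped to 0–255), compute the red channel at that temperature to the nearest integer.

232

M_in = 10⁶/4147 = 241.14; M_out = 241.14 + (-106) = 135.14.
T_out = 10⁶/135.14 = 7399.8 K → 7400 K; t = 74.
R = 329.7·(74 − 60)^(-0.1332) = 329.7·14^(-0.1332) = 329.7·0.70362 = 231.982.
Rounded: 232.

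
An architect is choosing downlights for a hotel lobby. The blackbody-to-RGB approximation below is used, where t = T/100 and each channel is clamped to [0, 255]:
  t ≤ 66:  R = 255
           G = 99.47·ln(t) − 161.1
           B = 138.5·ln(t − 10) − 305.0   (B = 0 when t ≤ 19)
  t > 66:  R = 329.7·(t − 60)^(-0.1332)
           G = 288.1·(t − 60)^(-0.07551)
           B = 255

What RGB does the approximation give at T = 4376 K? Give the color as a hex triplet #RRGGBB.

#FFD7B6

t = 4376/100 = 43.76; the t ≤ 66 branch applies.
R = 255 by definition for t ≤ 66.
G = 99.47·ln 43.76 − 161.1 = 99.47·3.7787 − 161.1 = 214.769.
B = 138.5·ln(43.76 − 10) − 305.0 = 138.5·ln 33.76 − 305.0 = 138.5·3.5193 − 305.0 = 182.420.
Rounded: (255, 215, 182).
In hex: #FFD7B6.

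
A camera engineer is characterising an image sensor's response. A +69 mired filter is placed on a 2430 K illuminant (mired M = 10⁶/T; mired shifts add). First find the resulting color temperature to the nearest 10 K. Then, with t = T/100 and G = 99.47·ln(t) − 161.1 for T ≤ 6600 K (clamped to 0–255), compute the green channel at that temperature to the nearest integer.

M_in = 10⁶/2430 = 411.52; M_out = 411.52 + (+69) = 480.52.
T_out = 10⁶/480.52 = 2081.1 K → 2080 K; t = 20.8.
G = 99.47·ln 20.8 − 161.1 = 99.47·3.0350 − 161.1 = 140.787.
Rounded: 141.

141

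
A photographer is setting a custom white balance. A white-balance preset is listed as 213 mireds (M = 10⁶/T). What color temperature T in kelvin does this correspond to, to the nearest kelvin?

T = 10⁶ / 213 = 4694.84 K → 4695 K.

4695 K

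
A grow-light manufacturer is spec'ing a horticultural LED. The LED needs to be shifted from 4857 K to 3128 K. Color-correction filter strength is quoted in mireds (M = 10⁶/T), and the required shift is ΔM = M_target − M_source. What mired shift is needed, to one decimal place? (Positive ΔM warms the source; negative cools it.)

+113.8 mireds

M_source = 10⁶/4857 = 205.888; M_target = 10⁶/3128 = 319.693.
ΔM = 319.693 − 205.888 = 113.805 → +113.8 mireds, a warming shift.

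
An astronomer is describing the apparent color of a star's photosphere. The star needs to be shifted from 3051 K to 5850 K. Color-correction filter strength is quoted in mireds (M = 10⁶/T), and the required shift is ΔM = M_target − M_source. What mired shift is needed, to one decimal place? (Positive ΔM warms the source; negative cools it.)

-156.8 mireds

M_source = 10⁶/3051 = 327.761; M_target = 10⁶/5850 = 170.940.
ΔM = 170.940 − 327.761 = -156.821 → -156.8 mireds, a cooling shift.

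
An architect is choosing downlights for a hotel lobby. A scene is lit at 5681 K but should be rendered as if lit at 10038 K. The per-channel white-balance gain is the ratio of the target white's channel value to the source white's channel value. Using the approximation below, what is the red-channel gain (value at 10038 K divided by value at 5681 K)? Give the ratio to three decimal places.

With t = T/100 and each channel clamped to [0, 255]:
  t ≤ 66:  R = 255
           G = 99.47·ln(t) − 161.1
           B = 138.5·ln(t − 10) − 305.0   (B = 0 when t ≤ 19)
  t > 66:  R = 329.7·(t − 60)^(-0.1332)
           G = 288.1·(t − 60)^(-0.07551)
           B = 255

At 5681 K (t = 56.81):
  R = 255 by definition for t ≤ 66.
At 10038 K (t = 100.38):
  R = 329.7·(100.38 − 60)^(-0.1332) = 329.7·40.38^(-0.1332) = 329.7·0.61102 = 201.455.
Gain = 201.455 / 255.000 = 0.7900 → 0.790.

0.790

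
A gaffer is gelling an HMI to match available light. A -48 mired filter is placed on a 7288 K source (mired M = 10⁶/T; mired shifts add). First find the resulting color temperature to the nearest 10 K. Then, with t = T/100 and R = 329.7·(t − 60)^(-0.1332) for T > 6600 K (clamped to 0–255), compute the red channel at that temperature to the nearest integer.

M_in = 10⁶/7288 = 137.21; M_out = 137.21 + (-48) = 89.21.
T_out = 10⁶/89.21 = 11209.3 K → 11210 K; t = 112.1.
R = 329.7·(112.1 − 60)^(-0.1332) = 329.7·52.1^(-0.1332) = 329.7·0.59063 = 194.731.
Rounded: 195.

195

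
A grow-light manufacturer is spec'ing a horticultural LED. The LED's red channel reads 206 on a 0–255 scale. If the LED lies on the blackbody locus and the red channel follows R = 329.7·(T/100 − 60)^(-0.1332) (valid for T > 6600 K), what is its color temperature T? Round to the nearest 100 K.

(t − 60)^(-0.1332) = 206/329.7 = 0.62481.
t − 60 = 0.62481^(1/-0.1332) = 0.62481^(-7.508) = 34.152, so t = 94.152.
T = 100·t = 9415 K → 9400 K to the nearest 100 K.

9400 K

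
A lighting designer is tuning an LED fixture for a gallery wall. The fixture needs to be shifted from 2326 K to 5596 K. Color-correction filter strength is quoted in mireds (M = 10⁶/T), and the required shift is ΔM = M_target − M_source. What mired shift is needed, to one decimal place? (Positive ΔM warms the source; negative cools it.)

-251.2 mireds

M_source = 10⁶/2326 = 429.923; M_target = 10⁶/5596 = 178.699.
ΔM = 178.699 − 429.923 = -251.224 → -251.2 mireds, a cooling shift.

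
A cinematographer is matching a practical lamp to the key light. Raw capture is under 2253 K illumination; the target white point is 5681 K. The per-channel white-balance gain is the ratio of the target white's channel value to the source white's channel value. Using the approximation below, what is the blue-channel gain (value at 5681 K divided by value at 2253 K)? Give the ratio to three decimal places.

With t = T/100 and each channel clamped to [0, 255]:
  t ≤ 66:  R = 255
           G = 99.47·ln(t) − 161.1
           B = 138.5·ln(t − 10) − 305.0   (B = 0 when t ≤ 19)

5.043

At 2253 K (t = 22.53):
  B = 138.5·ln(22.53 − 10) − 305.0 = 138.5·ln 12.53 − 305.0 = 138.5·2.5281 − 305.0 = 45.145.
At 5681 K (t = 56.81):
  B = 138.5·ln(56.81 − 10) − 305.0 = 138.5·ln 46.81 − 305.0 = 138.5·3.8461 − 305.0 = 227.684.
Gain = 227.684 / 45.145 = 5.0434 → 5.043.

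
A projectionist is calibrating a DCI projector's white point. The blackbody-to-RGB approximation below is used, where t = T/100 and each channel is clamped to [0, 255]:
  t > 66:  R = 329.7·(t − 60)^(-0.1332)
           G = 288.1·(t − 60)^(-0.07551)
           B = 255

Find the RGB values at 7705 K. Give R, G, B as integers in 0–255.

t = 7705/100 = 77.05; the t > 66 branch applies.
R = 329.7·(77.05 − 60)^(-0.1332) = 329.7·17.05^(-0.1332) = 329.7·0.68538 = 225.971.
G = 288.1·(77.05 − 60)^(-0.07551) = 288.1·17.05^(-0.07551) = 288.1·0.80722 = 232.560.
B = 255 by definition for t > 66.
Rounded: (226, 233, 255).

R=226, G=233, B=255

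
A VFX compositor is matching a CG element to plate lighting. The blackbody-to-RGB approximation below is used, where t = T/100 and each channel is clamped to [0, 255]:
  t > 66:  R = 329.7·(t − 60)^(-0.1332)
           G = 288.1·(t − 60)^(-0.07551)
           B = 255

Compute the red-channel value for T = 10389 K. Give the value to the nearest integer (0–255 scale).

t = 10389/100 = 103.89; the t > 66 branch applies.
R = 329.7·(103.89 − 60)^(-0.1332) = 329.7·43.89^(-0.1332) = 329.7·0.60428 = 199.231.
Rounded: 199.

199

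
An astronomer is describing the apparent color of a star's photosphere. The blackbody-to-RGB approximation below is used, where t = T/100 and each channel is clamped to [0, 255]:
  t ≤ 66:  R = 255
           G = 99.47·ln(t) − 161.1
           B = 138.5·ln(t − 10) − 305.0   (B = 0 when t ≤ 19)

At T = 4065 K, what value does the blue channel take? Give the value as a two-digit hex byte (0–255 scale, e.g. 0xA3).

t = 4065/100 = 40.65; the t ≤ 66 branch applies.
B = 138.5·ln(40.65 − 10) − 305.0 = 138.5·ln 30.65 − 305.0 = 138.5·3.4226 − 305.0 = 169.035.
Rounded: 169; in hex, 0xA9.

0xA9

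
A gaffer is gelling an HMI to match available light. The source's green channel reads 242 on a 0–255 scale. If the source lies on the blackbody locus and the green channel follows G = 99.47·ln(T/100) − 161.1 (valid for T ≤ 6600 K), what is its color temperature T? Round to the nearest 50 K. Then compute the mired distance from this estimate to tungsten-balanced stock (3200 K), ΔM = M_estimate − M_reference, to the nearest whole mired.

-139 mireds

ln t = (242 + 161.1) / 99.47 = 4.0525.
t = e^4.0525 = 57.540.
T = 100·t = 5754 K → 5750 K to the nearest 50 K.
M_estimate = 10⁶/5750 = 173.91; M_reference = 10⁶/3200 = 312.50.
ΔM = 173.91 − 312.50 = -138.59 → -139 mireds.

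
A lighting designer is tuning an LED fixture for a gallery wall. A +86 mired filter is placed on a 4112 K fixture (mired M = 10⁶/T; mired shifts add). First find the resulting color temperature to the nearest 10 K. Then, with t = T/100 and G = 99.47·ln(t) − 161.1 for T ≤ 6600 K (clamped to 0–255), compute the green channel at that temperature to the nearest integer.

M_in = 10⁶/4112 = 243.19; M_out = 243.19 + (+86) = 329.19.
T_out = 10⁶/329.19 = 3037.8 K → 3040 K; t = 30.4.
G = 99.47·ln 30.4 − 161.1 = 99.47·3.4144 − 161.1 = 178.535.
Rounded: 179.

179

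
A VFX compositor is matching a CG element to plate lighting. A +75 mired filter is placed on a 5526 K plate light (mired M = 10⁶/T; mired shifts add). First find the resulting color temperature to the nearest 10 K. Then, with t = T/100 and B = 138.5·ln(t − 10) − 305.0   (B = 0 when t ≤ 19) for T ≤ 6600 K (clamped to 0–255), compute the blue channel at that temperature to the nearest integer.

M_in = 10⁶/5526 = 180.96; M_out = 180.96 + (+75) = 255.96.
T_out = 10⁶/255.96 = 3906.8 K → 3910 K; t = 39.1.
B = 138.5·ln(39.1 − 10) − 305.0 = 138.5·ln 29.1 − 305.0 = 138.5·3.3707 − 305.0 = 161.847.
Rounded: 162.

162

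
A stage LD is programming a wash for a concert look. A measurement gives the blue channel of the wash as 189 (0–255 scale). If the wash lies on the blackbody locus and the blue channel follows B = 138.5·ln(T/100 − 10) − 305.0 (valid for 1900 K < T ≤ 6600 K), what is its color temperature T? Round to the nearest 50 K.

ln(t − 10) = (189 + 305.0) / 138.5 = 3.5668.
t − 10 = e^3.5668 = 35.403, so t = 45.403.
T = 100·t = 4540 K → 4550 K to the nearest 50 K.

4550 K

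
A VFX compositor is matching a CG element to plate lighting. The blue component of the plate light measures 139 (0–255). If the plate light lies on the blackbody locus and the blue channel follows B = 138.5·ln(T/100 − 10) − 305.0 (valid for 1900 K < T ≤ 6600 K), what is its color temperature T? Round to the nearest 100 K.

3500 K

ln(t − 10) = (139 + 305.0) / 138.5 = 3.2058.
t − 10 = e^3.2058 = 24.675, so t = 34.675.
T = 100·t = 3467 K → 3500 K to the nearest 100 K.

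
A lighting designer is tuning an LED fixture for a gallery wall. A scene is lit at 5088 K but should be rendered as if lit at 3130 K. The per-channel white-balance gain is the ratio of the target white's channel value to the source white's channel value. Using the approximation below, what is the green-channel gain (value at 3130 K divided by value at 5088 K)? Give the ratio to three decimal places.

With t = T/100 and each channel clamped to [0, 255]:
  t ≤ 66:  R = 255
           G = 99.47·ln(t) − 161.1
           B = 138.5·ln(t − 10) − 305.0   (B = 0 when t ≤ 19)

At 5088 K (t = 50.88):
  G = 99.47·ln 50.88 − 161.1 = 99.47·3.9295 − 161.1 = 229.764.
At 3130 K (t = 31.3):
  G = 99.47·ln 31.3 − 161.1 = 99.47·3.4436 − 161.1 = 181.437.
Gain = 181.437 / 229.764 = 0.7897 → 0.790.

0.790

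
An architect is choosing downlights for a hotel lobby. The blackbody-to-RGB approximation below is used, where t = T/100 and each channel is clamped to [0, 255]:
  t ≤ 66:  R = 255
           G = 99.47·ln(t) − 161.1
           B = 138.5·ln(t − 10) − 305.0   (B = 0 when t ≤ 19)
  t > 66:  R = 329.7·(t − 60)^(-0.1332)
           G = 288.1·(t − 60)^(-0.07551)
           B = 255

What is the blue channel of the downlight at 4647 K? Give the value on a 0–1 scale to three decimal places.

t = 4647/100 = 46.47; the t ≤ 66 branch applies.
B = 138.5·ln(46.47 − 10) − 305.0 = 138.5·ln 36.47 − 305.0 = 138.5·3.5965 − 305.0 = 193.114.
On a 0–1 scale: 193.114/255 = 0.7573 → 0.757.

0.757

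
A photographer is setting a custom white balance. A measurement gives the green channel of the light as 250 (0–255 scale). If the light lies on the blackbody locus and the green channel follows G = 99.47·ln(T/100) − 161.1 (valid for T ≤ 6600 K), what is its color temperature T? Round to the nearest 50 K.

6250 K

ln t = (250 + 161.1) / 99.47 = 4.1329.
t = e^4.1329 = 62.359.
T = 100·t = 6236 K → 6250 K to the nearest 50 K.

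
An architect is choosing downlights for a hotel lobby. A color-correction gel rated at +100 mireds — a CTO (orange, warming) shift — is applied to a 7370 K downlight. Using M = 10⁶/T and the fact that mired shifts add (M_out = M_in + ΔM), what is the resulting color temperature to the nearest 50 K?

M_in = 10⁶/7370 = 135.69 mireds.
M_out = 135.69 + (+100) = 235.69 mireds.
T_out = 10⁶/235.69 = 4242.9 K → 4250 K.

4250 K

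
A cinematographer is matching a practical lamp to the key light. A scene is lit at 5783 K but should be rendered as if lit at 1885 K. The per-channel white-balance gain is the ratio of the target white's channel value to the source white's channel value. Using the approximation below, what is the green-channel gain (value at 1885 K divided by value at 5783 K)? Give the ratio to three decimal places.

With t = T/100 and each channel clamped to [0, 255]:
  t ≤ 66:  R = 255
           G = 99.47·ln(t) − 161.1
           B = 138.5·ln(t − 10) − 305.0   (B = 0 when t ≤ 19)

0.540

At 5783 K (t = 57.83):
  G = 99.47·ln 57.83 − 161.1 = 99.47·4.0575 − 161.1 = 242.500.
At 1885 K (t = 18.85):
  G = 99.47·ln 18.85 − 161.1 = 99.47·2.9365 − 161.1 = 130.995.
Gain = 130.995 / 242.500 = 0.5402 → 0.540.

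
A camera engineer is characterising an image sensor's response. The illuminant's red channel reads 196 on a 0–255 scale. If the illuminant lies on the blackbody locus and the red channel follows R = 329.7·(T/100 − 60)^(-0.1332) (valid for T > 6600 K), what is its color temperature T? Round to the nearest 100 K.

(t − 60)^(-0.1332) = 196/329.7 = 0.59448.
t − 60 = 0.59448^(1/-0.1332) = 0.59448^(-7.508) = 49.621, so t = 109.621.
T = 100·t = 10962 K → 11000 K to the nearest 100 K.

11000 K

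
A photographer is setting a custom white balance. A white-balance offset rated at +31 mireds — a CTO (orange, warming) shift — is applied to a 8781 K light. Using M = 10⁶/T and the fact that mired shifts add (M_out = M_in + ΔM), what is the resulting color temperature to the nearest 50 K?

M_in = 10⁶/8781 = 113.88 mireds.
M_out = 113.88 + (+31) = 144.88 mireds.
T_out = 10⁶/144.88 = 6902.2 K → 6900 K.

6900 K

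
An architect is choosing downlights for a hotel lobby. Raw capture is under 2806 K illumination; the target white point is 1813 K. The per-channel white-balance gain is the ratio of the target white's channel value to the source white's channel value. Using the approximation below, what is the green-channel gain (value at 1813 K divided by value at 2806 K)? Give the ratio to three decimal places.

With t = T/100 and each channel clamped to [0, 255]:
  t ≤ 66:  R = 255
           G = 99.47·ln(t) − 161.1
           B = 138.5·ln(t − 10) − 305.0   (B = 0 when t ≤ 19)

At 2806 K (t = 28.06):
  G = 99.47·ln 28.06 − 161.1 = 99.47·3.3343 − 161.1 = 170.567.
At 1813 K (t = 18.13):
  G = 99.47·ln 18.13 − 161.1 = 99.47·2.8976 − 161.1 = 127.121.
Gain = 127.121 / 170.567 = 0.7453 → 0.745.

0.745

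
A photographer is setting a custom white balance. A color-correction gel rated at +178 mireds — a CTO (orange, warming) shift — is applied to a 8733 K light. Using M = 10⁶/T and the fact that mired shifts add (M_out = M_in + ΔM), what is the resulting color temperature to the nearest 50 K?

3400 K

M_in = 10⁶/8733 = 114.51 mireds.
M_out = 114.51 + (+178) = 292.51 mireds.
T_out = 10⁶/292.51 = 3418.7 K → 3400 K.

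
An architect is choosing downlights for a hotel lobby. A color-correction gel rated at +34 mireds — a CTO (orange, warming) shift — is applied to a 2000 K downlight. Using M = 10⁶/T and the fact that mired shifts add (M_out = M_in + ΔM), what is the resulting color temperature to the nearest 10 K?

1870 K

M_in = 10⁶/2000 = 500.00 mireds.
M_out = 500.00 + (+34) = 534.00 mireds.
T_out = 10⁶/534.00 = 1872.7 K → 1870 K.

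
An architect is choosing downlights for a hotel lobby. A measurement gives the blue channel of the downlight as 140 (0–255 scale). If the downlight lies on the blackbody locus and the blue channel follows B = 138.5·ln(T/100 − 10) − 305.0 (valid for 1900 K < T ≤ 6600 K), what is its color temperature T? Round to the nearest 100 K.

3500 K

ln(t − 10) = (140 + 305.0) / 138.5 = 3.2130.
t − 10 = e^3.2130 = 24.853, so t = 34.853.
T = 100·t = 3485 K → 3500 K to the nearest 100 K.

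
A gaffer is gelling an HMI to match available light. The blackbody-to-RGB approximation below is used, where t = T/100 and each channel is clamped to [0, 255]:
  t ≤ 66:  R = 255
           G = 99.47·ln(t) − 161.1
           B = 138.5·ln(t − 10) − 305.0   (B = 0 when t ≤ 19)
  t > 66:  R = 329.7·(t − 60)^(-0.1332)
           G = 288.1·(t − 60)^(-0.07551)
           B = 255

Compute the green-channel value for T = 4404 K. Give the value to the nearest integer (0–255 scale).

t = 4404/100 = 44.04; the t ≤ 66 branch applies.
G = 99.47·ln 44.04 − 161.1 = 99.47·3.7851 − 161.1 = 215.404.
Rounded: 215.

215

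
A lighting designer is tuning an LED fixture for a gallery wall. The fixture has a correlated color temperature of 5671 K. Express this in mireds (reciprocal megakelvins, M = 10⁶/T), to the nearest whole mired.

176 mireds

M = 10⁶ / 5671 = 176.336 → 176 mireds.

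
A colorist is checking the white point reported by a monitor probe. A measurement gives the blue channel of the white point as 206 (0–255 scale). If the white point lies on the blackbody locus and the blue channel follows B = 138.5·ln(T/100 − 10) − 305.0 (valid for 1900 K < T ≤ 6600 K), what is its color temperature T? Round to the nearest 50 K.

ln(t − 10) = (206 + 305.0) / 138.5 = 3.6895.
t − 10 = e^3.6895 = 40.026, so t = 50.026.
T = 100·t = 5003 K → 5000 K to the nearest 50 K.

5000 K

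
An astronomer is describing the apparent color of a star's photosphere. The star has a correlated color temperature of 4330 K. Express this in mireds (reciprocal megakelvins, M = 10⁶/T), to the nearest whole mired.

231 mireds

M = 10⁶ / 4330 = 230.947 → 231 mireds.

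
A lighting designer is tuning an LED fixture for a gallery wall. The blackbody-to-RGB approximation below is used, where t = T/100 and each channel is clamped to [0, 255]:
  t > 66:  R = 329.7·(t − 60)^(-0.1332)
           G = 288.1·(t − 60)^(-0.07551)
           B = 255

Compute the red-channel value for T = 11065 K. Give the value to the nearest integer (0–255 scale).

t = 11065/100 = 110.65; the t > 66 branch applies.
R = 329.7·(110.65 − 60)^(-0.1332) = 329.7·50.65^(-0.1332) = 329.7·0.59286 = 195.465.
Rounded: 195.

195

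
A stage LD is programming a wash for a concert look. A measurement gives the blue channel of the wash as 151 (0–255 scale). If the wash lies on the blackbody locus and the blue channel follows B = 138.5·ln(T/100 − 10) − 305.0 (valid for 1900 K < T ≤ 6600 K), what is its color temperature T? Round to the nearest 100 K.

3700 K

ln(t − 10) = (151 + 305.0) / 138.5 = 3.2924.
t − 10 = e^3.2924 = 26.908, so t = 36.908.
T = 100·t = 3691 K → 3700 K to the nearest 100 K.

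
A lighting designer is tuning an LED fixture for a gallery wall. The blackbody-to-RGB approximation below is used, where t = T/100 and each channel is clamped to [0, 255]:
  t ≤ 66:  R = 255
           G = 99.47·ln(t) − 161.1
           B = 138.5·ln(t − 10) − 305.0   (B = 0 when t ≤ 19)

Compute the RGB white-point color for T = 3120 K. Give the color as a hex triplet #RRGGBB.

t = 3120/100 = 31.2; the t ≤ 66 branch applies.
R = 255 by definition for t ≤ 66.
G = 99.47·ln 31.2 − 161.1 = 99.47·3.4404 − 161.1 = 181.118.
B = 138.5·ln(31.2 − 10) − 305.0 = 138.5·ln 21.2 − 305.0 = 138.5·3.0540 − 305.0 = 117.979.
Rounded: (255, 181, 118).
In hex: #FFB576.

#FFB576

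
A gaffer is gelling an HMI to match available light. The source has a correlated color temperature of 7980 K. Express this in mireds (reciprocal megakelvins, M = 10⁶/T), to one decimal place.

125.3 mireds

M = 10⁶ / 7980 = 125.313 → 125.3 mireds.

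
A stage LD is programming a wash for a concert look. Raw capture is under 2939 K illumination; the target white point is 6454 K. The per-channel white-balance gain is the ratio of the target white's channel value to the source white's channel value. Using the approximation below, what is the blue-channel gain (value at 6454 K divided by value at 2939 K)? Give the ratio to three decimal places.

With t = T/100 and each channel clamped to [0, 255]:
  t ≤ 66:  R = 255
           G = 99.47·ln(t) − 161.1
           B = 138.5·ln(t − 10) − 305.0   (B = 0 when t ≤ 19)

2.356

At 2939 K (t = 29.39):
  B = 138.5·ln(29.39 − 10) − 305.0 = 138.5·ln 19.39 − 305.0 = 138.5·2.9648 − 305.0 = 105.619.
At 6454 K (t = 64.54):
  B = 138.5·ln(64.54 − 10) − 305.0 = 138.5·ln 54.54 − 305.0 = 138.5·3.9989 − 305.0 = 248.852.
Gain = 248.852 / 105.619 = 2.3561 → 2.356.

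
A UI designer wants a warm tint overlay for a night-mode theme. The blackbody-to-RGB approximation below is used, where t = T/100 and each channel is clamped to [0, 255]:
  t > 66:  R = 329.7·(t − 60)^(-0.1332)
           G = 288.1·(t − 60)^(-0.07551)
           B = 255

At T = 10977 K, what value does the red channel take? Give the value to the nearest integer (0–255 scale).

t = 10977/100 = 109.77; the t > 66 branch applies.
R = 329.7·(109.77 − 60)^(-0.1332) = 329.7·49.77^(-0.1332) = 329.7·0.59424 = 195.922.
Rounded: 196.

196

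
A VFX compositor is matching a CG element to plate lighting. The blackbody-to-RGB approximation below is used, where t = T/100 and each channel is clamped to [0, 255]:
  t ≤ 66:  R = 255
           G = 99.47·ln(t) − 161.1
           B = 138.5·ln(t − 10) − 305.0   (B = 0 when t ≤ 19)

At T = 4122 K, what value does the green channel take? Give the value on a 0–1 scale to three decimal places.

t = 4122/100 = 41.22; the t ≤ 66 branch applies.
G = 99.47·ln 41.22 − 161.1 = 99.47·3.7189 − 161.1 = 208.821.
On a 0–1 scale: 208.821/255 = 0.8189 → 0.819.

0.819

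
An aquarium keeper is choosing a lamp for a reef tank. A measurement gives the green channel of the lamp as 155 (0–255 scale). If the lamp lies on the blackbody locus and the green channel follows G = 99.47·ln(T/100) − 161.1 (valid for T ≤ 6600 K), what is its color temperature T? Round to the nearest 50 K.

ln t = (155 + 161.1) / 99.47 = 3.1778.
t = e^3.1778 = 23.995.
T = 100·t = 2399 K → 2400 K to the nearest 50 K.

2400 K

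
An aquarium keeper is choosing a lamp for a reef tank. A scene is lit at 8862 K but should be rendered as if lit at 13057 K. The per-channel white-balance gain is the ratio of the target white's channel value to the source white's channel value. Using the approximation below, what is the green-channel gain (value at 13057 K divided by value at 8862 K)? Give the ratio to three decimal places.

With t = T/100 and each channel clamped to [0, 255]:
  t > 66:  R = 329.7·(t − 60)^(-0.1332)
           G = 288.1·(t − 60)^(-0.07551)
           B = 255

0.934

At 8862 K (t = 88.62):
  G = 288.1·(88.62 − 60)^(-0.07551) = 288.1·28.62^(-0.07551) = 288.1·0.77626 = 223.640.
At 13057 K (t = 130.57):
  G = 288.1·(130.57 − 60)^(-0.07551) = 288.1·70.57^(-0.07551) = 288.1·0.72512 = 208.907.
Gain = 208.907 / 223.640 = 0.9341 → 0.934.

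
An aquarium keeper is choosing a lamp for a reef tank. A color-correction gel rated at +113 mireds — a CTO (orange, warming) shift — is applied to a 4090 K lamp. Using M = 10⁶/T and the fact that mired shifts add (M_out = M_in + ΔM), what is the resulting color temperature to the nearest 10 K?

2800 K

M_in = 10⁶/4090 = 244.50 mireds.
M_out = 244.50 + (+113) = 357.50 mireds.
T_out = 10⁶/357.50 = 2797.2 K → 2800 K.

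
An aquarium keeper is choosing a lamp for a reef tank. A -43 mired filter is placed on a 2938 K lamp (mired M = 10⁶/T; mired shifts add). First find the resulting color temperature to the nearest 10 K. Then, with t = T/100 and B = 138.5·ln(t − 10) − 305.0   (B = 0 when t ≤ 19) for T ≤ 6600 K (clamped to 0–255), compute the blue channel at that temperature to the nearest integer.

M_in = 10⁶/2938 = 340.37; M_out = 340.37 + (-43) = 297.37.
T_out = 10⁶/297.37 = 3362.8 K → 3360 K; t = 33.6.
B = 138.5·ln(33.6 − 10) − 305.0 = 138.5·ln 23.6 − 305.0 = 138.5·3.1612 − 305.0 = 132.833.
Rounded: 133.

133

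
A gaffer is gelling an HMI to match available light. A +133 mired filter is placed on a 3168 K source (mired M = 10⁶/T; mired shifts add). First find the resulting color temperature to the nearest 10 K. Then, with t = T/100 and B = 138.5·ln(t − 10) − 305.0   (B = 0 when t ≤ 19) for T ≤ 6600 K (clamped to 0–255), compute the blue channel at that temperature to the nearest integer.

43

M_in = 10⁶/3168 = 315.66; M_out = 315.66 + (+133) = 448.66.
T_out = 10⁶/448.66 = 2228.9 K → 2230 K; t = 22.3.
B = 138.5·ln(22.3 − 10) − 305.0 = 138.5·ln 12.3 − 305.0 = 138.5·2.5096 − 305.0 = 42.579.
Rounded: 43.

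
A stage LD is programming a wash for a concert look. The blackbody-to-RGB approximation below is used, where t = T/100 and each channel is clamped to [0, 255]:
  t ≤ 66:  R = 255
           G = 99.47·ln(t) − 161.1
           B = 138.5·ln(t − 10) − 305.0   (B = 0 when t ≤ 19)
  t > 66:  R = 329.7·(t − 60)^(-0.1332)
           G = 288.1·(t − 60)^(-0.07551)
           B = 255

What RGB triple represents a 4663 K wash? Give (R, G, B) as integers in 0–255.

(255, 221, 194)

t = 4663/100 = 46.63; the t ≤ 66 branch applies.
R = 255 by definition for t ≤ 66.
G = 99.47·ln 46.63 − 161.1 = 99.47·3.8422 − 161.1 = 221.088.
B = 138.5·ln(46.63 − 10) − 305.0 = 138.5·ln 36.63 − 305.0 = 138.5·3.6009 − 305.0 = 193.720.
Rounded: (255, 221, 194).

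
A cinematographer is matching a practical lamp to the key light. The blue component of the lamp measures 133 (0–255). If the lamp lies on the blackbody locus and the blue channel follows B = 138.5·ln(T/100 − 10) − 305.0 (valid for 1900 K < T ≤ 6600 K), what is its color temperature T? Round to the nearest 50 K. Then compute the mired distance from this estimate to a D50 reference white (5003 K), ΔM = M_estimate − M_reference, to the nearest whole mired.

+99 mireds

ln(t − 10) = (133 + 305.0) / 138.5 = 3.1625.
t − 10 = e^3.1625 = 23.629, so t = 33.629.
T = 100·t = 3363 K → 3350 K to the nearest 50 K.
M_estimate = 10⁶/3350 = 298.51; M_reference = 10⁶/5003 = 199.88.
ΔM = 298.51 − 199.88 = 98.63 → +99 mireds.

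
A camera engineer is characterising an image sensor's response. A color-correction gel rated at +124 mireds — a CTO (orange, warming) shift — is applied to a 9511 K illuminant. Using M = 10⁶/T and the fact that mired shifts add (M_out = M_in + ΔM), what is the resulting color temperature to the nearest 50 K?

4350 K

M_in = 10⁶/9511 = 105.14 mireds.
M_out = 105.14 + (+124) = 229.14 mireds.
T_out = 10⁶/229.14 = 4364.1 K → 4350 K.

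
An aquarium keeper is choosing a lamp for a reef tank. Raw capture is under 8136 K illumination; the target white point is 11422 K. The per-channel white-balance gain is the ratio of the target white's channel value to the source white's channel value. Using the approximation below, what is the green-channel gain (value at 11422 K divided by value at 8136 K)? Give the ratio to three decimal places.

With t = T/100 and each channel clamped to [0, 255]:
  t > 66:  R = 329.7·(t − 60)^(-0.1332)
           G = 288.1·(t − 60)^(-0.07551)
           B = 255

At 8136 K (t = 81.36):
  G = 288.1·(81.36 − 60)^(-0.07551) = 288.1·21.36^(-0.07551) = 288.1·0.79360 = 228.636.
At 11422 K (t = 114.22):
  G = 288.1·(114.22 − 60)^(-0.07551) = 288.1·54.22^(-0.07551) = 288.1·0.73970 = 213.107.
Gain = 213.107 / 228.636 = 0.9321 → 0.932.

0.932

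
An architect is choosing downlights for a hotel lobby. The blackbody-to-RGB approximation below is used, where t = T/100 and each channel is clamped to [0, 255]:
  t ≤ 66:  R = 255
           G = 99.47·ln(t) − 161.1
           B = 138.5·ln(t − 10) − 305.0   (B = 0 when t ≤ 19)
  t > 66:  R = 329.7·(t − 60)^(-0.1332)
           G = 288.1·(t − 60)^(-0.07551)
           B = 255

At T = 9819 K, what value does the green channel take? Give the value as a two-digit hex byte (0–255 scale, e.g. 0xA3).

t = 9819/100 = 98.19; the t > 66 branch applies.
G = 288.1·(98.19 − 60)^(-0.07551) = 288.1·38.19^(-0.07551) = 288.1·0.75953 = 218.822.
Rounded: 219; in hex, 0xDB.

0xDB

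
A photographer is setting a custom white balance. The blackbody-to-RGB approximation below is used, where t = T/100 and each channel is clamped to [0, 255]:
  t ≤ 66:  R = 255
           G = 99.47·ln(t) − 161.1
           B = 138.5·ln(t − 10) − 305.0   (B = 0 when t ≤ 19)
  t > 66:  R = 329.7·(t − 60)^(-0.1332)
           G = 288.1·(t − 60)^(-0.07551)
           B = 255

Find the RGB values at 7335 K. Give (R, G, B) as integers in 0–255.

t = 7335/100 = 73.35; the t > 66 branch applies.
R = 329.7·(73.35 − 60)^(-0.1332) = 329.7·13.35^(-0.1332) = 329.7·0.70809 = 233.456.
G = 288.1·(73.35 − 60)^(-0.07551) = 288.1·13.35^(-0.07551) = 288.1·0.82227 = 236.896.
B = 255 by definition for t > 66.
Rounded: (233, 237, 255).

(233, 237, 255)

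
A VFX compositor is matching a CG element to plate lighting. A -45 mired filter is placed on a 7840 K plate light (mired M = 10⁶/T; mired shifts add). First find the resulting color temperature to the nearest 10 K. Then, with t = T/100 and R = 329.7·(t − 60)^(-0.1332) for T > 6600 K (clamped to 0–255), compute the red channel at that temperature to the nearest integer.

191

M_in = 10⁶/7840 = 127.55; M_out = 127.55 + (-45) = 82.55.
T_out = 10⁶/82.55 = 12113.7 K → 12110 K; t = 121.1.
R = 329.7·(121.1 − 60)^(-0.1332) = 329.7·61.1^(-0.1332) = 329.7·0.57823 = 190.642.
Rounded: 191.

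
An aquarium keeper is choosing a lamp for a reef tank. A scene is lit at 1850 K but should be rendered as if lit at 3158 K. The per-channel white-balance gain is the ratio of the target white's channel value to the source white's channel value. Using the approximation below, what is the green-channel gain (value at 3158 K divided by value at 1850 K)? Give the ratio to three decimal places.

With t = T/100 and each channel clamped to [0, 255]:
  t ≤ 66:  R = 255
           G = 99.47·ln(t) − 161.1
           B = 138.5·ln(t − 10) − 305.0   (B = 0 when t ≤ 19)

1.412

At 1850 K (t = 18.5):
  G = 99.47·ln 18.5 − 161.1 = 99.47·2.9178 − 161.1 = 129.131.
At 3158 K (t = 31.58):
  G = 99.47·ln 31.58 − 161.1 = 99.47·3.4525 − 161.1 = 182.323.
Gain = 182.323 / 129.131 = 1.4119 → 1.412.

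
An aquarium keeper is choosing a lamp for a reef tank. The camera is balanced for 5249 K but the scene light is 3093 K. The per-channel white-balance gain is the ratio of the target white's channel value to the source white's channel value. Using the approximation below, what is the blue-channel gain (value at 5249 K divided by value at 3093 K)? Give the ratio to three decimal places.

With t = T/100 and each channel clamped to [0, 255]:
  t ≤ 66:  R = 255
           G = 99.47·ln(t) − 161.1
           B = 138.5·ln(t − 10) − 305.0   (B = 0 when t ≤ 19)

1.844

At 3093 K (t = 30.93):
  B = 138.5·ln(30.93 − 10) − 305.0 = 138.5·ln 20.93 − 305.0 = 138.5·3.0412 − 305.0 = 116.204.
At 5249 K (t = 52.49):
  B = 138.5·ln(52.49 − 10) − 305.0 = 138.5·ln 42.49 − 305.0 = 138.5·3.7493 − 305.0 = 214.274.
Gain = 214.274 / 116.204 = 1.8439 → 1.844.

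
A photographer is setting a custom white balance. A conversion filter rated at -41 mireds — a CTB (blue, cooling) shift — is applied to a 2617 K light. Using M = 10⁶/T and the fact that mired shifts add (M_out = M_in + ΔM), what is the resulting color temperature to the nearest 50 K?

M_in = 10⁶/2617 = 382.12 mireds.
M_out = 382.12 + (-41) = 341.12 mireds.
T_out = 10⁶/341.12 = 2931.5 K → 2950 K.

2950 K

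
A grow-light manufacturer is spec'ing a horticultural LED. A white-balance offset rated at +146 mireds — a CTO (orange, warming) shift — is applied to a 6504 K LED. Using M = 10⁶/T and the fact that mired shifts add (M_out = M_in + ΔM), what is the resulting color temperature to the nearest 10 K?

M_in = 10⁶/6504 = 153.75 mireds.
M_out = 153.75 + (+146) = 299.75 mireds.
T_out = 10⁶/299.75 = 3336.1 K → 3340 K.

3340 K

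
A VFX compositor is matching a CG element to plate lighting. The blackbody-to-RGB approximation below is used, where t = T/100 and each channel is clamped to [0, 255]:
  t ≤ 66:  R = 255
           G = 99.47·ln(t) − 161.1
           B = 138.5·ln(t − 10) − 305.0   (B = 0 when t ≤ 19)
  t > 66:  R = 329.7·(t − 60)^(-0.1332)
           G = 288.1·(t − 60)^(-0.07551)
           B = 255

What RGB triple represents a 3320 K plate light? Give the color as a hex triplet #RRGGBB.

t = 3320/100 = 33.2; the t ≤ 66 branch applies.
R = 255 by definition for t ≤ 66.
G = 99.47·ln 33.2 − 161.1 = 99.47·3.5025 − 161.1 = 187.299.
B = 138.5·ln(33.2 − 10) − 305.0 = 138.5·ln 23.2 − 305.0 = 138.5·3.1442 − 305.0 = 130.465.
Rounded: (255, 187, 130).
In hex: #FFBB82.

#FFBB82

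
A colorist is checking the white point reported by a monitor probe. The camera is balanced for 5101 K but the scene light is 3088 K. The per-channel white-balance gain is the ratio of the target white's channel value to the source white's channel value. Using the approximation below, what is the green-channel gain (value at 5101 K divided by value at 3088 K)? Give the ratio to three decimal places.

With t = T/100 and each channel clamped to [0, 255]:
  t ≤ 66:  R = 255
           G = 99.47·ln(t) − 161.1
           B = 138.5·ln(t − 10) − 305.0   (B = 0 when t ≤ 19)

At 3088 K (t = 30.88):
  G = 99.47·ln 30.88 − 161.1 = 99.47·3.4301 − 161.1 = 180.093.
At 5101 K (t = 51.01):
  G = 99.47·ln 51.01 − 161.1 = 99.47·3.9320 − 161.1 = 230.018.
Gain = 230.018 / 180.093 = 1.2772 → 1.277.

1.277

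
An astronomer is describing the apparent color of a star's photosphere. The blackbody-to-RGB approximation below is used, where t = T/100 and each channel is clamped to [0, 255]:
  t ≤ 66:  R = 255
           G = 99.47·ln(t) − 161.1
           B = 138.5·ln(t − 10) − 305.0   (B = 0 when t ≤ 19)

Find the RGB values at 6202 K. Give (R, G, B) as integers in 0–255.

(255, 249, 242)

t = 6202/100 = 62.02; the t ≤ 66 branch applies.
R = 255 by definition for t ≤ 66.
G = 99.47·ln 62.02 − 161.1 = 99.47·4.1275 − 161.1 = 249.458.
B = 138.5·ln(62.02 − 10) − 305.0 = 138.5·ln 52.02 − 305.0 = 138.5·3.9516 − 305.0 = 242.301.
Rounded: (255, 249, 242).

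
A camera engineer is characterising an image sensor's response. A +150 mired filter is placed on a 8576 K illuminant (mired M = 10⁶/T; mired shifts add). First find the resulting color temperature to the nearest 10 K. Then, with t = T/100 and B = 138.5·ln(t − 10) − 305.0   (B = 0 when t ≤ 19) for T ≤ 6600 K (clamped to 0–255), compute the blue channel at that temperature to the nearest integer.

154

M_in = 10⁶/8576 = 116.60; M_out = 116.60 + (+150) = 266.60.
T_out = 10⁶/266.60 = 3750.9 K → 3750 K; t = 37.5.
B = 138.5·ln(37.5 − 10) − 305.0 = 138.5·ln 27.5 − 305.0 = 138.5·3.3142 − 305.0 = 154.015.
Rounded: 154.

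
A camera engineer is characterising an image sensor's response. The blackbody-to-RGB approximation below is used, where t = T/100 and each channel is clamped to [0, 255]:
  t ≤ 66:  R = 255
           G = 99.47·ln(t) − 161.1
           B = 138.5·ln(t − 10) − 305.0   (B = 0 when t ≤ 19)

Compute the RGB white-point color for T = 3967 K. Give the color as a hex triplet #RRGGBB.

#FFCDA5

t = 3967/100 = 39.67; the t ≤ 66 branch applies.
R = 255 by definition for t ≤ 66.
G = 99.47·ln 39.67 − 161.1 = 99.47·3.6806 − 161.1 = 205.009.
B = 138.5·ln(39.67 − 10) − 305.0 = 138.5·ln 29.67 − 305.0 = 138.5·3.3901 − 305.0 = 164.534.
Rounded: (255, 205, 165).
In hex: #FFCDA5.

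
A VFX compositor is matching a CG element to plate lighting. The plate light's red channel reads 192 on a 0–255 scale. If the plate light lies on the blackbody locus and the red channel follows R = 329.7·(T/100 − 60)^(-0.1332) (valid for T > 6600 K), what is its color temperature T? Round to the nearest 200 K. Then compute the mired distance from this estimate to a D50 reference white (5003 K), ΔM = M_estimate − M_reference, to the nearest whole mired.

-115 mireds

(t − 60)^(-0.1332) = 192/329.7 = 0.58235.
t − 60 = 0.58235^(1/-0.1332) = 0.58235^(-7.508) = 57.929, so t = 117.929.
T = 100·t = 11793 K → 11800 K to the nearest 200 K.
M_estimate = 10⁶/11800 = 84.75; M_reference = 10⁶/5003 = 199.88.
ΔM = 84.75 − 199.88 = -115.13 → -115 mireds.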